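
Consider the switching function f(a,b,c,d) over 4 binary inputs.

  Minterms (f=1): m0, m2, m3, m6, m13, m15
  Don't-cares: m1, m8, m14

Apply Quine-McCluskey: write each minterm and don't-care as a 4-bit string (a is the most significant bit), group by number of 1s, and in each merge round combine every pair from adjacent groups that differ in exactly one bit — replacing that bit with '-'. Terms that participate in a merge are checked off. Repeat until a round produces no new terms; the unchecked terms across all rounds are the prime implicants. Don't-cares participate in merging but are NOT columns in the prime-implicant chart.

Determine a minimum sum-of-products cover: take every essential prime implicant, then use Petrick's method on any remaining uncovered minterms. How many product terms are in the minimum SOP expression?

3

size-2^0 implicants → 0000(✓)  0001(✓)  0010(✓)  0011(✓)  0110(✓)  1000(✓)  1101(✓)  1110(✓)  1111(✓)
size-2^1 implicants → -000  -110  0-10  00-0(✓)  00-1(✓)  000-(✓)  001-(✓)  11-1  111-
size-2^2 implicants → 00--
Unchecked terms (primes): -000, -110, 0-10, 00--, 11-1, 111-
Minterm coverage:
  m0 ⊆ -000,00--
  m2 ⊆ 0-10,00--
  m3 ⊆ 00-- [E]
  m6 ⊆ -110,0-10
  m13 ⊆ 11-1 [E]
  m15 ⊆ 11-1,111-
E = {00--, 11-1}
Petrick residual → -110
Cover = bcd' + a'b' + abd  |cover|=3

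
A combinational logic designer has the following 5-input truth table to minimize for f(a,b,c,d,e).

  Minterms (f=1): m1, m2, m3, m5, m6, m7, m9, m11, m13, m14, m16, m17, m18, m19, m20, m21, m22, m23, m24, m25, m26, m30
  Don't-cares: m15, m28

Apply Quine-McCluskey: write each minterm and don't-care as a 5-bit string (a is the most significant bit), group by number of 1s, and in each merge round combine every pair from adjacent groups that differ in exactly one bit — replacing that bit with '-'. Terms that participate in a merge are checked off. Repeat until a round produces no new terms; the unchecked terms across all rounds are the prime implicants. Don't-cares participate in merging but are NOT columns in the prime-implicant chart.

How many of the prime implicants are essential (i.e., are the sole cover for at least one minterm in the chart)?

3

[col 0] 00001*, 00010*, 00011*, 00101*, 00110*, 00111*, 01001*, 01011*, 01101*, 01110*, 01111*, 10000*, 10001*, 10010*, 10011*, 10100*, 10101*, 10110*, 10111*, 11000*, 11001*, 11010*, 11100*, 11110*
[col 1] -0001*, -0010*, -0011*, -0101*, -0110*, -0111*, -1001*, -1110*, 0-001*, 0-011*, 0-101*, 0-110*, 0-111*, 00-01*, 00-10*, 00-11*, 000-1*, 0001-*, 001-1*, 0011-*, 01-01*, 01-11*, 010-1*, 011-1*, 0111-*, 1-000*, 1-001*, 1-010*, 1-100*, 1-110*, 10-00*, 10-01*, 10-10*, 10-11*, 100-0*, 100-1*, 1000-*, 1001-*, 101-0*, 101-1*, 1010-*, 1011-*, 11-00*, 11-10*, 110-0*, 1100-*, 111-0*
[col 2] --001, --110, -0-01*, -0-10*, -0-11*, -00-1*, -001-*, -01-1*, -011-*, 0--01*, 0--11*, 0-0-1*, 0-1-1*, 0-11-, 00--1*, 00-1-*, 01--1*, 1--00*, 1--10*, 1-0-0*, 1-00-, 1-1-0*, 10--0*, 10--1*, 10-0-*, 10-1-*, 100--*, 101--*, 11--0*
[col 3] -0--1, -0-1-, 0---1, 1---0, 10---
Prime implicants: --001, --110, -0--1, -0-1-, 0---1, 0-11-, 1---0, 1-00-, 10---
PI chart (minterm → PIs covering it):
  1 | --001,-0--1,0---1
  2 | -0-1-  (sole → essential)
  3 | -0--1,-0-1-,0---1
  5 | -0--1,0---1
  6 | --110,-0-1-,0-11-
  7 | -0--1,-0-1-,0---1,0-11-
  9 | --001,0---1
  11 | 0---1  (sole → essential)
  13 | 0---1  (sole → essential)
  14 | --110,0-11-
  16 | 1---0,1-00-,10---
  17 | --001,-0--1,1-00-,10---
  18 | -0-1-,1---0,10---
  19 | -0--1,-0-1-,10---
  20 | 1---0,10---
  21 | -0--1,10---
  22 | --110,-0-1-,1---0,10---
  23 | -0--1,-0-1-,10---
  24 | 1---0,1-00-
  25 | --001,1-00-
  26 | 1---0  (sole → essential)
  30 | --110,1---0
Essential prime implicants: -0-1-, 0---1, 1---0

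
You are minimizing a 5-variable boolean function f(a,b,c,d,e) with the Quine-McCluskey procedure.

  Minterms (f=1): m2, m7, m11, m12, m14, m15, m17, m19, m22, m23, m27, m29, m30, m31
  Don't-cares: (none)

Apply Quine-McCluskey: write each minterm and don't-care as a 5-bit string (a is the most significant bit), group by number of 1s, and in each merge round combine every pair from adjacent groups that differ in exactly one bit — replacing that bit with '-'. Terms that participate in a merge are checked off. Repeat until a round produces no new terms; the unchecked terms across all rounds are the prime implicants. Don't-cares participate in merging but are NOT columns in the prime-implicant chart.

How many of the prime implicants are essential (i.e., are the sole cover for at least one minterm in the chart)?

Round 0: 00010 00111✓ 01011✓ 01100✓ 01110✓ 01111✓ 10001✓ 10011✓ 10110✓ 10111✓ 11011✓ 11101✓ 11110✓ 11111✓
Round 1: -0111✓ -1011✓ -1110✓ -1111✓ 0-111✓ 01-11✓ 011-0 0111-✓ 1-011✓ 1-110✓ 1-111✓ 10-11✓ 100-1 1011-✓ 11-11✓ 111-1 1111-✓
Round 2: --111 -1-11 -111- 1--11 1-11-
PIs = {--111, -1-11, -111-, 00010, 011-0, 1--11, 1-11-, 100-1, 111-1}
Coverage chart:
  m2: 00010 ←essential
  m7: --111 ←essential
  m11: -1-11 ←essential
  m12: 011-0 ←essential
  m14: -111-,011-0
  m15: --111,-1-11,-111-
  m17: 100-1 ←essential
  m19: 1--11,100-1
  m22: 1-11- ←essential
  m23: --111,1--11,1-11-
  m27: -1-11,1--11
  m29: 111-1 ←essential
  m30: -111-,1-11-
  m31: --111,-1-11,-111-,1--11,1-11-,111-1
Essential: --111, -1-11, 00010, 011-0, 1-11-, 100-1, 111-1

7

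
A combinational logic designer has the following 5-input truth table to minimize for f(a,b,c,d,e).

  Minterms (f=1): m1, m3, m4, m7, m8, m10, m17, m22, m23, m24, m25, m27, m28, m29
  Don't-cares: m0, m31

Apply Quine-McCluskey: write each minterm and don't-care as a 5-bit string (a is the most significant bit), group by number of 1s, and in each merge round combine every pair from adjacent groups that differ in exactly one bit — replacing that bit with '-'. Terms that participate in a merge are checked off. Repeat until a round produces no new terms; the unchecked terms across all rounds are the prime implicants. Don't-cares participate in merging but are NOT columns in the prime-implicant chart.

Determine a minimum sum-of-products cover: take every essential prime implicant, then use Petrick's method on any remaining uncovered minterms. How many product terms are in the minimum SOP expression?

7

[col 0] 00000*, 00001*, 00011*, 00100*, 00111*, 01000*, 01010*, 10001*, 10110*, 10111*, 11000*, 11001*, 11011*, 11100*, 11101*, 11111*
[col 1] -0001, -0111, -1000, 0-000, 00-00, 00-11, 000-1, 0000-, 010-0, 1-001, 1-111, 1011-, 11-00*, 11-01*, 11-11*, 110-1*, 1100-*, 111-1*, 1110-*
[col 2] 11--1, 11-0-
Prime implicants: -0001, -0111, -1000, 0-000, 00-00, 00-11, 000-1, 0000-, 010-0, 1-001, 1-111, 1011-, 11--1, 11-0-
PI chart (minterm → PIs covering it):
  1 | -0001,000-1,0000-
  3 | 00-11,000-1
  4 | 00-00  (sole → essential)
  7 | -0111,00-11
  8 | -1000,0-000,010-0
  10 | 010-0  (sole → essential)
  17 | -0001,1-001
  22 | 1011-  (sole → essential)
  23 | -0111,1-111,1011-
  24 | -1000,11-0-
  25 | 1-001,11--1,11-0-
  27 | 11--1  (sole → essential)
  28 | 11-0-  (sole → essential)
  29 | 11--1,11-0-
Essential prime implicants: 00-00, 010-0, 1011-, 11--1, 11-0-
Petrick residual → -0001, 00-11
Minimum SOP uses 7 PIs: b'c'd'e + a'b'd'e' + a'b'de + a'bc'e' + ab'cd + abe + abd'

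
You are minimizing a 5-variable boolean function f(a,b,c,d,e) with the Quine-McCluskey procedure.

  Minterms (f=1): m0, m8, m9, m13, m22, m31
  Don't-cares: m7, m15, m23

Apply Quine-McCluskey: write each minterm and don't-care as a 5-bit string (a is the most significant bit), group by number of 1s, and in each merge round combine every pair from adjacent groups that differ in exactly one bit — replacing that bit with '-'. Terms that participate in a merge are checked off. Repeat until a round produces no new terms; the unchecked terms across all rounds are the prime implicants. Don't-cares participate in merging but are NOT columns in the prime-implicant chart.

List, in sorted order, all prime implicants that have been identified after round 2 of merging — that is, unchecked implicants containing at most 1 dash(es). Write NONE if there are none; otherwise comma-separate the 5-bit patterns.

0-000, 01-01, 0100-, 011-1, 1011-

size-2^0 implicants → 00000(✓)  00111(✓)  01000(✓)  01001(✓)  01101(✓)  01111(✓)  10110(✓)  10111(✓)  11111(✓)
size-2^1 implicants → -0111(✓)  -1111(✓)  0-000  0-111(✓)  01-01  0100-  011-1  1-111(✓)  1011-
size-2^2 implicants → --111
Unchecked terms (primes): --111, 0-000, 01-01, 0100-, 011-1, 1011-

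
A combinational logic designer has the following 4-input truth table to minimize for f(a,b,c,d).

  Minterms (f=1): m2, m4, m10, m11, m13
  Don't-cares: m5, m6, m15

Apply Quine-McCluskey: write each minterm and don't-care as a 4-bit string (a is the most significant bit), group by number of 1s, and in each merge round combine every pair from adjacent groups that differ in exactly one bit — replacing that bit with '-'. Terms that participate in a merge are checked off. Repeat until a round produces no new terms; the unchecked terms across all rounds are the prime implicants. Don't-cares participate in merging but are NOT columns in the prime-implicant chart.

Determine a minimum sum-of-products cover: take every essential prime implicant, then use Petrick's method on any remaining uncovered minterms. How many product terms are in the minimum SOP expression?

[col 0] 0010*, 0100*, 0101*, 0110*, 1010*, 1011*, 1101*, 1111*
[col 1] -010, -101, 0-10, 01-0, 010-, 1-11, 101-, 11-1
Prime implicants: -010, -101, 0-10, 01-0, 010-, 1-11, 101-, 11-1
PI chart (minterm → PIs covering it):
  2 | -010,0-10
  4 | 01-0,010-
  10 | -010,101-
  11 | 1-11,101-
  13 | -101,11-1
(no essential prime implicants)
Petrick residual → -010, -101, 01-0, 1-11
Minimum SOP uses 4 PIs: b'cd' + bc'd + a'bd' + acd

4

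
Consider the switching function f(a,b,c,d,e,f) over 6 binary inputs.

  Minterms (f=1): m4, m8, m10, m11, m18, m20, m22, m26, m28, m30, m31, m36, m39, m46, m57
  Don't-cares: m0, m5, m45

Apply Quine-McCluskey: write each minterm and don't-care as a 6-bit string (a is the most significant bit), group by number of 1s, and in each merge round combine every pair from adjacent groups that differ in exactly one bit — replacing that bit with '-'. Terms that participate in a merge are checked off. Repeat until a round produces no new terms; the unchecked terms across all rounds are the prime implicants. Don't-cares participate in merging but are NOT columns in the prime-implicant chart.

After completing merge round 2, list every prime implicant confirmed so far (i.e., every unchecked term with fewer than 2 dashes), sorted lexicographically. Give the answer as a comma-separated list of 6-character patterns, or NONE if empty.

size-2^0 implicants → 000000(✓)  000100(✓)  000101(✓)  001000(✓)  001010(✓)  001011(✓)  010010(✓)  010100(✓)  010110(✓)  011010(✓)  011100(✓)  011110(✓)  011111(✓)  100100(✓)  100111  101101  101110  111001
size-2^1 implicants → -00100  0-0100  0-1010  00-000  000-00  00010-  0010-0  00101-  01-010(✓)  01-100(✓)  01-110(✓)  010-10(✓)  0101-0(✓)  011-10(✓)  0111-0(✓)  01111-
size-2^2 implicants → 01--10  01-1-0
Unchecked terms (primes): -00100, 0-0100, 0-1010, 00-000, 000-00, 00010-, 0010-0, 00101-, 01--10, 01-1-0, 01111-, 100111, 101101, 101110, 111001

-00100, 0-0100, 0-1010, 00-000, 000-00, 00010-, 0010-0, 00101-, 01111-, 100111, 101101, 101110, 111001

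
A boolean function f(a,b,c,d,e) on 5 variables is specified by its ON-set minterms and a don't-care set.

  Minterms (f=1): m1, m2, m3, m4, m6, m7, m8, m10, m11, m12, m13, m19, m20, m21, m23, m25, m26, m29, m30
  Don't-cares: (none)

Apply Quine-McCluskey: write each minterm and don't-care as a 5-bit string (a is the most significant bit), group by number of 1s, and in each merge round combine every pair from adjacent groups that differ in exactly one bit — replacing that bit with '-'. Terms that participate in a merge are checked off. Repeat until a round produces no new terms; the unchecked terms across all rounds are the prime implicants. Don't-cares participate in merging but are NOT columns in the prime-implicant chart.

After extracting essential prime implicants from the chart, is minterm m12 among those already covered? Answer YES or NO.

size-2^0 implicants → 00001(✓)  00010(✓)  00011(✓)  00100(✓)  00110(✓)  00111(✓)  01000(✓)  01010(✓)  01011(✓)  01100(✓)  01101(✓)  10011(✓)  10100(✓)  10101(✓)  10111(✓)  11001(✓)  11010(✓)  11101(✓)  11110(✓)
size-2^1 implicants → -0011(✓)  -0100  -0111(✓)  -1010  -1101  0-010(✓)  0-011(✓)  0-100  00-10(✓)  00-11(✓)  000-1  0001-(✓)  001-0  0011-(✓)  01-00  010-0  0101-(✓)  0110-  1-101  10-11(✓)  101-1  1010-  11-01  11-10
size-2^2 implicants → -0-11  0-01-  00-1-
Unchecked terms (primes): -0-11, -0100, -1010, -1101, 0-01-, 0-100, 00-1-, 000-1, 001-0, 01-00, 010-0, 0110-, 1-101, 101-1, 1010-, 11-01, 11-10
Minterm coverage:
  m1 ⊆ 000-1 [E]
  m2 ⊆ 0-01-,00-1-
  m3 ⊆ -0-11,0-01-,00-1-,000-1
  m4 ⊆ -0100,0-100,001-0
  m6 ⊆ 00-1-,001-0
  m7 ⊆ -0-11,00-1-
  m8 ⊆ 01-00,010-0
  m10 ⊆ -1010,0-01-,010-0
  m11 ⊆ 0-01- [E]
  m12 ⊆ 0-100,01-00,0110-
  m13 ⊆ -1101,0110-
  m19 ⊆ -0-11 [E]
  m20 ⊆ -0100,1010-
  m21 ⊆ 1-101,101-1,1010-
  m23 ⊆ -0-11,101-1
  m25 ⊆ 11-01 [E]
  m26 ⊆ -1010,11-10
  m29 ⊆ -1101,1-101,11-01
  m30 ⊆ 11-10 [E]
E = {-0-11, 0-01-, 000-1, 11-01, 11-10}

NO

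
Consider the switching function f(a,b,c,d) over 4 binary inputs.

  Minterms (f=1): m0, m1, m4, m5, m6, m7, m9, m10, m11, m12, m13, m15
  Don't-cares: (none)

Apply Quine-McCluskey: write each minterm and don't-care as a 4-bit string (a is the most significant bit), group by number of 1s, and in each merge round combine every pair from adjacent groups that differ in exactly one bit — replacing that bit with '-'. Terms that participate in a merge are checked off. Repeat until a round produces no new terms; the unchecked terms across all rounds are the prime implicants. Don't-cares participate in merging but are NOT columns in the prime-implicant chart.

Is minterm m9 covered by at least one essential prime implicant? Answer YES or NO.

NO

[col 0] 0000*, 0001*, 0100*, 0101*, 0110*, 0111*, 1001*, 1010*, 1011*, 1100*, 1101*, 1111*
[col 1] -001*, -100*, -101*, -111*, 0-00*, 0-01*, 000-*, 01-0*, 01-1*, 010-*, 011-*, 1-01*, 1-11*, 10-1*, 101-, 11-1*, 110-*
[col 2] --01, -1-1, -10-, 0-0-, 01--, 1--1
Prime implicants: --01, -1-1, -10-, 0-0-, 01--, 1--1, 101-
PI chart (minterm → PIs covering it):
  0 | 0-0-  (sole → essential)
  1 | --01,0-0-
  4 | -10-,0-0-,01--
  5 | --01,-1-1,-10-,0-0-,01--
  6 | 01--  (sole → essential)
  7 | -1-1,01--
  9 | --01,1--1
  10 | 101-  (sole → essential)
  11 | 1--1,101-
  12 | -10-  (sole → essential)
  13 | --01,-1-1,-10-,1--1
  15 | -1-1,1--1
Essential prime implicants: -10-, 0-0-, 01--, 101-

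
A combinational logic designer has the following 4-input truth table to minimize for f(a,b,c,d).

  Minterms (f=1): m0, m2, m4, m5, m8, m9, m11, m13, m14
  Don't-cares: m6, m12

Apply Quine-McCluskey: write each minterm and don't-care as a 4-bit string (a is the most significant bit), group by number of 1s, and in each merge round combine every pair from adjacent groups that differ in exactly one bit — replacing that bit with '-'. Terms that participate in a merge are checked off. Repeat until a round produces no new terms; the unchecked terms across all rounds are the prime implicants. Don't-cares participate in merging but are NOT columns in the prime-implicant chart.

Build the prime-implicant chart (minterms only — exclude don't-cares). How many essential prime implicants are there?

Round 0: 0000✓ 0010✓ 0100✓ 0101✓ 0110✓ 1000✓ 1001✓ 1011✓ 1100✓ 1101✓ 1110✓
Round 1: -000✓ -100✓ -101✓ -110✓ 0-00✓ 0-10✓ 00-0✓ 01-0✓ 010-✓ 1-00✓ 1-01✓ 10-1 100-✓ 11-0✓ 110-✓
Round 2: --00 -1-0 -10- 0--0 1-0-
PIs = {--00, -1-0, -10-, 0--0, 1-0-, 10-1}
Coverage chart:
  m0: --00,0--0
  m2: 0--0 ←essential
  m4: --00,-1-0,-10-,0--0
  m5: -10- ←essential
  m8: --00,1-0-
  m9: 1-0-,10-1
  m11: 10-1 ←essential
  m13: -10-,1-0-
  m14: -1-0 ←essential
Essential: -1-0, -10-, 0--0, 10-1

4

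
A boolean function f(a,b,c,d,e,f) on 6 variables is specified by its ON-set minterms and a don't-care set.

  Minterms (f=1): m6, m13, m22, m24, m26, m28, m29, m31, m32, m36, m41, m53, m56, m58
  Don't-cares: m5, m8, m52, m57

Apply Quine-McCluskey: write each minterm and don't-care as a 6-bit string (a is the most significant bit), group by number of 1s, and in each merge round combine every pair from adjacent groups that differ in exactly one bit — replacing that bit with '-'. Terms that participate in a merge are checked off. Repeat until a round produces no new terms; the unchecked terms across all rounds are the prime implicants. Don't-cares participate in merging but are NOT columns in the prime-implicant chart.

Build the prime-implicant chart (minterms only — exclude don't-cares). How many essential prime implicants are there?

6

Round 0: 000101✓ 000110✓ 001000✓ 001101✓ 010110✓ 011000✓ 011010✓ 011100✓ 011101✓ 011111✓ 100000✓ 100100✓ 101001✓ 110100✓ 110101✓ 111000✓ 111001✓ 111010✓
Round 1: -11000✓ -11010✓ 0-0110 0-1000 0-1101 00-101 011-00 0110-0✓ 0111-1 01110- 1-0100 1-1001 100-00 11010- 1110-0✓ 11100-
Round 2: -110-0
PIs = {-110-0, 0-0110, 0-1000, 0-1101, 00-101, 011-00, 0111-1, 01110-, 1-0100, 1-1001, 100-00, 11010-, 11100-}
Coverage chart:
  m6: 0-0110 ←essential
  m13: 0-1101,00-101
  m22: 0-0110 ←essential
  m24: -110-0,0-1000,011-00
  m26: -110-0 ←essential
  m28: 011-00,01110-
  m29: 0-1101,0111-1,01110-
  m31: 0111-1 ←essential
  m32: 100-00 ←essential
  m36: 1-0100,100-00
  m41: 1-1001 ←essential
  m53: 11010- ←essential
  m56: -110-0,11100-
  m58: -110-0 ←essential
Essential: -110-0, 0-0110, 0111-1, 1-1001, 100-00, 11010-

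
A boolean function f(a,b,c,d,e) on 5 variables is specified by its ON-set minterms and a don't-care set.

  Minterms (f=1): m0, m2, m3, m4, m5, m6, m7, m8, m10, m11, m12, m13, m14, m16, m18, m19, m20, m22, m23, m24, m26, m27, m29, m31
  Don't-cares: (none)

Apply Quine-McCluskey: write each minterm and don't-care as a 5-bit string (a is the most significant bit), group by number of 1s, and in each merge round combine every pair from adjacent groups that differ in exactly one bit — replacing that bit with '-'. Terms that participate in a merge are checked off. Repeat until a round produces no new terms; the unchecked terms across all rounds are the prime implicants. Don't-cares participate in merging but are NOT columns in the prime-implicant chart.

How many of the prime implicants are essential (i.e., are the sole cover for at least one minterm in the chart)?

4

[col 0] 00000*, 00010*, 00011*, 00100*, 00101*, 00110*, 00111*, 01000*, 01010*, 01011*, 01100*, 01101*, 01110*, 10000*, 10010*, 10011*, 10100*, 10110*, 10111*, 11000*, 11010*, 11011*, 11101*, 11111*
[col 1] -0000*, -0010*, -0011*, -0100*, -0110*, -0111*, -1000*, -1010*, -1011*, -1101, 0-000*, 0-010*, 0-011*, 0-100*, 0-101*, 0-110*, 00-00*, 00-10*, 00-11*, 000-0*, 0001-*, 001-0*, 001-1*, 0010-*, 0011-*, 01-00*, 01-10*, 010-0*, 0101-*, 011-0*, 0110-*, 1-000*, 1-010*, 1-011*, 1-111*, 10-00*, 10-10*, 10-11*, 100-0*, 1001-*, 101-0*, 1011-*, 11-11*, 110-0*, 1101-*, 111-1
[col 2] --000*, --010*, --011*, -0-00*, -0-10*, -0-11*, -00-0*, -001-*, -01-0*, -011-*, -10-0*, -101-*, 0--00*, 0--10*, 0-0-0*, 0-01-*, 0-1-0*, 0-10-, 00--0*, 00-1-*, 001--, 01--0*, 1--11, 1-0-0*, 1-01-*, 10--0*, 10-1-*
[col 3] --0-0, --01-, -0--0, -0-1-, 0---0
Prime implicants: --0-0, --01-, -0--0, -0-1-, -1101, 0---0, 0-10-, 001--, 1--11, 111-1
PI chart (minterm → PIs covering it):
  0 | --0-0,-0--0,0---0
  2 | --0-0,--01-,-0--0,-0-1-,0---0
  3 | --01-,-0-1-
  4 | -0--0,0---0,0-10-,001--
  5 | 0-10-,001--
  6 | -0--0,-0-1-,0---0,001--
  7 | -0-1-,001--
  8 | --0-0,0---0
  10 | --0-0,--01-,0---0
  11 | --01-  (sole → essential)
  12 | 0---0,0-10-
  13 | -1101,0-10-
  14 | 0---0  (sole → essential)
  16 | --0-0,-0--0
  18 | --0-0,--01-,-0--0,-0-1-
  19 | --01-,-0-1-,1--11
  20 | -0--0  (sole → essential)
  22 | -0--0,-0-1-
  23 | -0-1-,1--11
  24 | --0-0  (sole → essential)
  26 | --0-0,--01-
  27 | --01-,1--11
  29 | -1101,111-1
  31 | 1--11,111-1
Essential prime implicants: --0-0, --01-, -0--0, 0---0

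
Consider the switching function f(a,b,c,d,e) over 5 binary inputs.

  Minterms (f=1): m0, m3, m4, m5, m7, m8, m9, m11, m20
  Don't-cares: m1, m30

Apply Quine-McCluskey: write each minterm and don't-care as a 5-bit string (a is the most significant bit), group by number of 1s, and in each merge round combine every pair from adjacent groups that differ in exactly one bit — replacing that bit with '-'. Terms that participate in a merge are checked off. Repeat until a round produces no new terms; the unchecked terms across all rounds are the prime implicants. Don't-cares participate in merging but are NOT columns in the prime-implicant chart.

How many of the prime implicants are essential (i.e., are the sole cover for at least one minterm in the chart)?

[col 0] 00000*, 00001*, 00011*, 00100*, 00101*, 00111*, 01000*, 01001*, 01011*, 10100*, 11110
[col 1] -0100, 0-000*, 0-001*, 0-011*, 00-00*, 00-01*, 00-11*, 000-1*, 0000-*, 001-1*, 0010-*, 010-1*, 0100-*
[col 2] 0-0-1, 0-00-, 00--1, 00-0-
Prime implicants: -0100, 0-0-1, 0-00-, 00--1, 00-0-, 11110
PI chart (minterm → PIs covering it):
  0 | 0-00-,00-0-
  3 | 0-0-1,00--1
  4 | -0100,00-0-
  5 | 00--1,00-0-
  7 | 00--1  (sole → essential)
  8 | 0-00-  (sole → essential)
  9 | 0-0-1,0-00-
  11 | 0-0-1  (sole → essential)
  20 | -0100  (sole → essential)
Essential prime implicants: -0100, 0-0-1, 0-00-, 00--1

4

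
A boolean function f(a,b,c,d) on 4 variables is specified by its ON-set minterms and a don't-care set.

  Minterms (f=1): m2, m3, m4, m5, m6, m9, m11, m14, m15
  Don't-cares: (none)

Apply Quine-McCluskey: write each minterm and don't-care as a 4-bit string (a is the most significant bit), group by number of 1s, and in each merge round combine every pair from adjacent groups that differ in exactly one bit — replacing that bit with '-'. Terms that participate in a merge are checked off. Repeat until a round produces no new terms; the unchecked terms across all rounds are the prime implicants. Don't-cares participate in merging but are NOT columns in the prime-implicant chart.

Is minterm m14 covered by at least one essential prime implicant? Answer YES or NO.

NO

size-2^0 implicants → 0010(✓)  0011(✓)  0100(✓)  0101(✓)  0110(✓)  1001(✓)  1011(✓)  1110(✓)  1111(✓)
size-2^1 implicants → -011  -110  0-10  001-  01-0  010-  1-11  10-1  111-
Unchecked terms (primes): -011, -110, 0-10, 001-, 01-0, 010-, 1-11, 10-1, 111-
Minterm coverage:
  m2 ⊆ 0-10,001-
  m3 ⊆ -011,001-
  m4 ⊆ 01-0,010-
  m5 ⊆ 010- [E]
  m6 ⊆ -110,0-10,01-0
  m9 ⊆ 10-1 [E]
  m11 ⊆ -011,1-11,10-1
  m14 ⊆ -110,111-
  m15 ⊆ 1-11,111-
E = {010-, 10-1}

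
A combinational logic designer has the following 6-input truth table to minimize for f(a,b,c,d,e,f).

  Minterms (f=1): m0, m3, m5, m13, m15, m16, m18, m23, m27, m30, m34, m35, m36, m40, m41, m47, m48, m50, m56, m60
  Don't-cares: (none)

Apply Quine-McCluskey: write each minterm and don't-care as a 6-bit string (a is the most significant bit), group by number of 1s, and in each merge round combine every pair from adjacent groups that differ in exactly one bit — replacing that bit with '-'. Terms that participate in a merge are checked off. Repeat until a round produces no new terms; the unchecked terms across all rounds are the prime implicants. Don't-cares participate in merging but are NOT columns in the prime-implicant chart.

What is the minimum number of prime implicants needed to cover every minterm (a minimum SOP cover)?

12

Round 0: 000000✓ 000011✓ 000101✓ 001101✓ 001111✓ 010000✓ 010010✓ 010111 011011 011110 100010✓ 100011✓ 100100 101000✓ 101001✓ 101111✓ 110000✓ 110010✓ 111000✓ 111100✓
Round 1: -00011 -01111 -10000✓ -10010✓ 0-0000 00-101 0011-1 0100-0✓ 1-0010 1-1000 10001- 10100- 11-000 1100-0✓ 111-00
Round 2: -100-0
PIs = {-00011, -01111, -100-0, 0-0000, 00-101, 0011-1, 010111, 011011, 011110, 1-0010, 1-1000, 10001-, 100100, 10100-, 11-000, 111-00}
Coverage chart:
  m0: 0-0000 ←essential
  m3: -00011 ←essential
  m5: 00-101 ←essential
  m13: 00-101,0011-1
  m15: -01111,0011-1
  m16: -100-0,0-0000
  m18: -100-0 ←essential
  m23: 010111 ←essential
  m27: 011011 ←essential
  m30: 011110 ←essential
  m34: 1-0010,10001-
  m35: -00011,10001-
  m36: 100100 ←essential
  m40: 1-1000,10100-
  m41: 10100- ←essential
  m47: -01111 ←essential
  m48: -100-0,11-000
  m50: -100-0,1-0010
  m56: 1-1000,11-000,111-00
  m60: 111-00 ←essential
Essential: -00011, -01111, -100-0, 0-0000, 00-101, 010111, 011011, 011110, 100100, 10100-, 111-00
Petrick residual → 1-0010
Min cover (12 terms): b'c'd'ef + b'cdef + bc'd'f' + a'c'd'e'f' + a'b'de'f + a'bc'def + a'bcd'ef + a'bcdef' + ac'd'ef' + ab'c'de'f' + ab'cd'e' + abce'f'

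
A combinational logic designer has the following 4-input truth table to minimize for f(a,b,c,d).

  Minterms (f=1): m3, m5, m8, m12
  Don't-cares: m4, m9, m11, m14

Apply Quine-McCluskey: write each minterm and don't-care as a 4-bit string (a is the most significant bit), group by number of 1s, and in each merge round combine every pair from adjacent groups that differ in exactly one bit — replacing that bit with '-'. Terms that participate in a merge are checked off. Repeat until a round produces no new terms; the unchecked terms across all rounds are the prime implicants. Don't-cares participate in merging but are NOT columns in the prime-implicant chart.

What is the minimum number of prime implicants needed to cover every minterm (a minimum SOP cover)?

3

[col 0] 0011*, 0100*, 0101*, 1000*, 1001*, 1011*, 1100*, 1110*
[col 1] -011, -100, 010-, 1-00, 10-1, 100-, 11-0
Prime implicants: -011, -100, 010-, 1-00, 10-1, 100-, 11-0
PI chart (minterm → PIs covering it):
  3 | -011  (sole → essential)
  5 | 010-  (sole → essential)
  8 | 1-00,100-
  12 | -100,1-00,11-0
Essential prime implicants: -011, 010-
Petrick residual → 1-00
Minimum SOP uses 3 PIs: b'cd + a'bc' + ac'd'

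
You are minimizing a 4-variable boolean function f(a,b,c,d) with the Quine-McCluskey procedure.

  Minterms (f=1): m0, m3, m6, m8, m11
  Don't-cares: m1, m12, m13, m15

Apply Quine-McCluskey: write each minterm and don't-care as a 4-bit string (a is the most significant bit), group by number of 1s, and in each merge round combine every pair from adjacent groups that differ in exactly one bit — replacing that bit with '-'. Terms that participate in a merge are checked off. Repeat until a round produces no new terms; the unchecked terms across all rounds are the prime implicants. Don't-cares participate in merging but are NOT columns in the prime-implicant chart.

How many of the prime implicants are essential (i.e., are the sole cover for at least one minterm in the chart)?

1

Round 0: 0000✓ 0001✓ 0011✓ 0110 1000✓ 1011✓ 1100✓ 1101✓ 1111✓
Round 1: -000 -011 00-1 000- 1-00 1-11 11-1 110-
PIs = {-000, -011, 00-1, 000-, 0110, 1-00, 1-11, 11-1, 110-}
Coverage chart:
  m0: -000,000-
  m3: -011,00-1
  m6: 0110 ←essential
  m8: -000,1-00
  m11: -011,1-11
Essential: 0110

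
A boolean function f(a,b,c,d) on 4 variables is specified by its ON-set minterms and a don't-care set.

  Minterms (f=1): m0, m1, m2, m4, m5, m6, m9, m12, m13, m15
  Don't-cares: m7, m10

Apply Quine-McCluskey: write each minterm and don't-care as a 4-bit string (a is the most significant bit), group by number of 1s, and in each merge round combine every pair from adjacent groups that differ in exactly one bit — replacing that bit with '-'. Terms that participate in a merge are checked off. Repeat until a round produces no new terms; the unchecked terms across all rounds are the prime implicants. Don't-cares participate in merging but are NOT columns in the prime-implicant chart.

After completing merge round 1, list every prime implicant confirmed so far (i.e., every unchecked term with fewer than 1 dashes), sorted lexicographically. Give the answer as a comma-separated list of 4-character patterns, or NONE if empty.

Round 0: 0000✓ 0001✓ 0010✓ 0100✓ 0101✓ 0110✓ 0111✓ 1001✓ 1010✓ 1100✓ 1101✓ 1111✓
Round 1: -001✓ -010 -100✓ -101✓ -111✓ 0-00✓ 0-01✓ 0-10✓ 00-0✓ 000-✓ 01-0✓ 01-1✓ 010-✓ 011-✓ 1-01✓ 11-1✓ 110-✓
Round 2: --01 -1-1 -10- 0--0 0-0- 01--
PIs = {--01, -010, -1-1, -10-, 0--0, 0-0-, 01--}

NONE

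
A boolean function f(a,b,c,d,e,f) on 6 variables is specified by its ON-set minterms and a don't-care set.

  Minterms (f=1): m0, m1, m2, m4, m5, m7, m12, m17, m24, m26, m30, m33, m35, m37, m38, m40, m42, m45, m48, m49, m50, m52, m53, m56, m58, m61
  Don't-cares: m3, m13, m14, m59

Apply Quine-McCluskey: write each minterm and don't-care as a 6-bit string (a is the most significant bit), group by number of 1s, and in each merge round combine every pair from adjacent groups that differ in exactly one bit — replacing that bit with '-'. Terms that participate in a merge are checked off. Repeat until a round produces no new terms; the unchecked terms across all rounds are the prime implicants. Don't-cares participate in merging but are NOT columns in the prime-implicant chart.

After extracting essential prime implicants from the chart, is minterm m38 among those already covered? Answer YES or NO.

Round 0: 000000✓ 000001✓ 000010✓ 000011✓ 000100✓ 000101✓ 000111✓ 001100✓ 001101✓ 001110✓ 010001✓ 011000✓ 011010✓ 011110✓ 100001✓ 100011✓ 100101✓ 100110 101000✓ 101010✓ 101101✓ 110000✓ 110001✓ 110010✓ 110100✓ 110101✓ 111000✓ 111010✓ 111011✓ 111101✓
Round 1: -00001✓ -00011✓ -00101✓ -01101✓ -10001✓ -11000✓ -11010✓ 0-0001✓ 0-1110 00-100✓ 00-101✓ 000-00✓ 000-01✓ 000-11✓ 0000-0✓ 0000-1✓ 00000-✓ 00001-✓ 0001-1✓ 00010-✓ 0011-0 00110-✓ 011-10 0110-0✓ 1-0001✓ 1-0101✓ 1-1000✓ 1-1010✓ 1-1101✓ 10-101✓ 100-01✓ 1000-1✓ 1010-0✓ 11-000✓ 11-010✓ 11-101✓ 110-00✓ 110-01✓ 1100-0✓ 11000-✓ 11010-✓ 1110-0✓ 11101-
Round 2: --0001 -0-101 -00-01 -000-1 -110-0 00-10- 000--1 000-0- 0000-- 1--101 1-0-01 1-10-0 11-0-0 110-0-
PIs = {--0001, -0-101, -00-01, -000-1, -110-0, 0-1110, 00-10-, 000--1, 000-0-, 0000--, 0011-0, 011-10, 1--101, 1-0-01, 1-10-0, 100110, 11-0-0, 110-0-, 11101-}
Coverage chart:
  m0: 000-0-,0000--
  m1: --0001,-00-01,-000-1,000--1,000-0-,0000--
  m2: 0000-- ←essential
  m4: 00-10-,000-0-
  m5: -0-101,-00-01,00-10-,000--1,000-0-
  m7: 000--1 ←essential
  m12: 00-10-,0011-0
  m17: --0001 ←essential
  m24: -110-0 ←essential
  m26: -110-0,011-10
  m30: 0-1110,011-10
  m33: --0001,-00-01,-000-1,1-0-01
  m35: -000-1 ←essential
  m37: -0-101,-00-01,1--101,1-0-01
  m38: 100110 ←essential
  m40: 1-10-0 ←essential
  m42: 1-10-0 ←essential
  m45: -0-101,1--101
  m48: 11-0-0,110-0-
  m49: --0001,1-0-01,110-0-
  m50: 11-0-0 ←essential
  m52: 110-0- ←essential
  m53: 1--101,1-0-01,110-0-
  m56: -110-0,1-10-0,11-0-0
  m58: -110-0,1-10-0,11-0-0,11101-
  m61: 1--101 ←essential
Essential: --0001, -000-1, -110-0, 000--1, 0000--, 1--101, 1-10-0, 100110, 11-0-0, 110-0-

YES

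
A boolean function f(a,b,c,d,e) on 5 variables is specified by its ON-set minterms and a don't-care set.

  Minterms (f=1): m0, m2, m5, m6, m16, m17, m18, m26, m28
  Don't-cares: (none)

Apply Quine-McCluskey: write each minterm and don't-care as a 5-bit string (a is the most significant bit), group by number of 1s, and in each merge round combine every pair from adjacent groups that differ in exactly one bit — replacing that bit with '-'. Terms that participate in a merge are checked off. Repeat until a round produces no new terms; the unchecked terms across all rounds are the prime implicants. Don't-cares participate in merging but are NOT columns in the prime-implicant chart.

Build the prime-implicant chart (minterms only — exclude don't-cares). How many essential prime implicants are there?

6

size-2^0 implicants → 00000(✓)  00010(✓)  00101  00110(✓)  10000(✓)  10001(✓)  10010(✓)  11010(✓)  11100
size-2^1 implicants → -0000(✓)  -0010(✓)  00-10  000-0(✓)  1-010  100-0(✓)  1000-
size-2^2 implicants → -00-0
Unchecked terms (primes): -00-0, 00-10, 00101, 1-010, 1000-, 11100
Minterm coverage:
  m0 ⊆ -00-0 [E]
  m2 ⊆ -00-0,00-10
  m5 ⊆ 00101 [E]
  m6 ⊆ 00-10 [E]
  m16 ⊆ -00-0,1000-
  m17 ⊆ 1000- [E]
  m18 ⊆ -00-0,1-010
  m26 ⊆ 1-010 [E]
  m28 ⊆ 11100 [E]
E = {-00-0, 00-10, 00101, 1-010, 1000-, 11100}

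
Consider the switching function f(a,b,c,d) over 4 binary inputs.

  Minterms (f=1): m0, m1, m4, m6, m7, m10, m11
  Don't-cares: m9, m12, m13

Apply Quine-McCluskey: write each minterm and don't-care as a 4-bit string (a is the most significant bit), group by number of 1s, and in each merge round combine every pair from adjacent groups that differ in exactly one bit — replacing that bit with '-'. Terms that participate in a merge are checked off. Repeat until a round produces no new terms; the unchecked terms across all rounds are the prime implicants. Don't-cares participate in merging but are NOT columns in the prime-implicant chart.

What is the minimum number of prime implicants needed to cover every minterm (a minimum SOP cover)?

[col 0] 0000*, 0001*, 0100*, 0110*, 0111*, 1001*, 1010*, 1011*, 1100*, 1101*
[col 1] -001, -100, 0-00, 000-, 01-0, 011-, 1-01, 10-1, 101-, 110-
Prime implicants: -001, -100, 0-00, 000-, 01-0, 011-, 1-01, 10-1, 101-, 110-
PI chart (minterm → PIs covering it):
  0 | 0-00,000-
  1 | -001,000-
  4 | -100,0-00,01-0
  6 | 01-0,011-
  7 | 011-  (sole → essential)
  10 | 101-  (sole → essential)
  11 | 10-1,101-
Essential prime implicants: 011-, 101-
Petrick residual → -001, 0-00
Minimum SOP uses 4 PIs: b'c'd + a'c'd' + a'bc + ab'c

4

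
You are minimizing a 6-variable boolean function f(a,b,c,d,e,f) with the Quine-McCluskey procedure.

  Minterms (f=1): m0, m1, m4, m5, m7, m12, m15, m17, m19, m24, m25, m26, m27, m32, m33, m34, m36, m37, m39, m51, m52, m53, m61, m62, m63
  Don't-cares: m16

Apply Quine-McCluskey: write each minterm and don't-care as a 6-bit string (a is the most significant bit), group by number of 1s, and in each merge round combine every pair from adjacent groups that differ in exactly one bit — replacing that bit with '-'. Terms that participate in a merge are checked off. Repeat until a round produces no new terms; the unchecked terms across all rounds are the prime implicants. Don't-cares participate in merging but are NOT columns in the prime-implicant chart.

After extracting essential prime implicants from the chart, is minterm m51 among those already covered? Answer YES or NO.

size-2^0 implicants → 000000(✓)  000001(✓)  000100(✓)  000101(✓)  000111(✓)  001100(✓)  001111(✓)  010000(✓)  010001(✓)  010011(✓)  011000(✓)  011001(✓)  011010(✓)  011011(✓)  100000(✓)  100001(✓)  100010(✓)  100100(✓)  100101(✓)  100111(✓)  110011(✓)  110100(✓)  110101(✓)  111101(✓)  111110(✓)  111111(✓)
size-2^1 implicants → -00000(✓)  -00001(✓)  -00100(✓)  -00101(✓)  -00111(✓)  -10011  0-0000(✓)  0-0001(✓)  00-100  00-111  000-00(✓)  000-01(✓)  00000-(✓)  0001-1(✓)  00010-(✓)  01-000(✓)  01-001(✓)  01-011(✓)  0100-1(✓)  01000-(✓)  0110-0(✓)  0110-1(✓)  01100-(✓)  01101-(✓)  1-0100(✓)  1-0101(✓)  100-00(✓)  100-01(✓)  1000-0  10000-(✓)  1001-1(✓)  10010-(✓)  11-101  11010-(✓)  1111-1  11111-
size-2^2 implicants → -00-00(✓)  -00-01(✓)  -0000-(✓)  -001-1  -0010-(✓)  0-000-  000-0-(✓)  01-0-1  01-00-  0110--  1-010-  100-0-(✓)
size-2^3 implicants → -00-0-
Unchecked terms (primes): -00-0-, -001-1, -10011, 0-000-, 00-100, 00-111, 01-0-1, 01-00-, 0110--, 1-010-, 1000-0, 11-101, 1111-1, 11111-
Minterm coverage:
  m0 ⊆ -00-0-,0-000-
  m1 ⊆ -00-0-,0-000-
  m4 ⊆ -00-0-,00-100
  m5 ⊆ -00-0-,-001-1
  m7 ⊆ -001-1,00-111
  m12 ⊆ 00-100 [E]
  m15 ⊆ 00-111 [E]
  m17 ⊆ 0-000-,01-0-1,01-00-
  m19 ⊆ -10011,01-0-1
  m24 ⊆ 01-00-,0110--
  m25 ⊆ 01-0-1,01-00-,0110--
  m26 ⊆ 0110-- [E]
  m27 ⊆ 01-0-1,0110--
  m32 ⊆ -00-0-,1000-0
  m33 ⊆ -00-0- [E]
  m34 ⊆ 1000-0 [E]
  m36 ⊆ -00-0-,1-010-
  m37 ⊆ -00-0-,-001-1,1-010-
  m39 ⊆ -001-1 [E]
  m51 ⊆ -10011 [E]
  m52 ⊆ 1-010- [E]
  m53 ⊆ 1-010-,11-101
  m61 ⊆ 11-101,1111-1
  m62 ⊆ 11111- [E]
  m63 ⊆ 1111-1,11111-
E = {-00-0-, -001-1, -10011, 00-100, 00-111, 0110--, 1-010-, 1000-0, 11111-}

YES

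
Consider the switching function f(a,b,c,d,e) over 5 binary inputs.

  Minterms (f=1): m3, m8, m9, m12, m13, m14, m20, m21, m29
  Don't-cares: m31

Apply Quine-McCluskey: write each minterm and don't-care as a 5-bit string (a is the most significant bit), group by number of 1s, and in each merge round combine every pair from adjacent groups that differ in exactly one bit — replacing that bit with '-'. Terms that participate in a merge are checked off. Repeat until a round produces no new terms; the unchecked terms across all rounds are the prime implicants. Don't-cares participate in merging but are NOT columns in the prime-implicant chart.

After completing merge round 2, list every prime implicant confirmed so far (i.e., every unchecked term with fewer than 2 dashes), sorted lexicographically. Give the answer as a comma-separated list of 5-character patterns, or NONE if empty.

Round 0: 00011 01000✓ 01001✓ 01100✓ 01101✓ 01110✓ 10100✓ 10101✓ 11101✓ 11111✓
Round 1: -1101 01-00✓ 01-01✓ 0100-✓ 011-0 0110-✓ 1-101 1010- 111-1
Round 2: 01-0-
PIs = {-1101, 00011, 01-0-, 011-0, 1-101, 1010-, 111-1}

-1101, 00011, 011-0, 1-101, 1010-, 111-1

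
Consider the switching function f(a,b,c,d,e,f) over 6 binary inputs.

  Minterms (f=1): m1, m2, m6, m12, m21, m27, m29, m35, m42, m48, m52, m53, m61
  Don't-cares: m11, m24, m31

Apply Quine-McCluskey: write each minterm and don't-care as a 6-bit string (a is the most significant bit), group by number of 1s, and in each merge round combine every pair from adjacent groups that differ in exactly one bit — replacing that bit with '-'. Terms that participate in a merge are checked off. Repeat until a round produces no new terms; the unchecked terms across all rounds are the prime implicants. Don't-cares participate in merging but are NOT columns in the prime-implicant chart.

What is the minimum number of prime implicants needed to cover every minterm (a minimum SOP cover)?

8

size-2^0 implicants → 000001  000010(✓)  000110(✓)  001011(✓)  001100  010101(✓)  011000  011011(✓)  011101(✓)  011111(✓)  100011  101010  110000(✓)  110100(✓)  110101(✓)  111101(✓)
size-2^1 implicants → -10101(✓)  -11101(✓)  0-1011  000-10  01-101(✓)  011-11  0111-1  11-101(✓)  110-00  11010-
size-2^2 implicants → -1-101
Unchecked terms (primes): -1-101, 0-1011, 000-10, 000001, 001100, 011-11, 011000, 0111-1, 100011, 101010, 110-00, 11010-
Minterm coverage:
  m1 ⊆ 000001 [E]
  m2 ⊆ 000-10 [E]
  m6 ⊆ 000-10 [E]
  m12 ⊆ 001100 [E]
  m21 ⊆ -1-101 [E]
  m27 ⊆ 0-1011,011-11
  m29 ⊆ -1-101,0111-1
  m35 ⊆ 100011 [E]
  m42 ⊆ 101010 [E]
  m48 ⊆ 110-00 [E]
  m52 ⊆ 110-00,11010-
  m53 ⊆ -1-101,11010-
  m61 ⊆ -1-101 [E]
E = {-1-101, 000-10, 000001, 001100, 100011, 101010, 110-00}
Petrick residual → 0-1011
Cover = bde'f + a'cd'ef + a'b'c'ef' + a'b'c'd'e'f + a'b'cde'f' + ab'c'd'ef + ab'cd'ef' + abc'e'f'  |cover|=8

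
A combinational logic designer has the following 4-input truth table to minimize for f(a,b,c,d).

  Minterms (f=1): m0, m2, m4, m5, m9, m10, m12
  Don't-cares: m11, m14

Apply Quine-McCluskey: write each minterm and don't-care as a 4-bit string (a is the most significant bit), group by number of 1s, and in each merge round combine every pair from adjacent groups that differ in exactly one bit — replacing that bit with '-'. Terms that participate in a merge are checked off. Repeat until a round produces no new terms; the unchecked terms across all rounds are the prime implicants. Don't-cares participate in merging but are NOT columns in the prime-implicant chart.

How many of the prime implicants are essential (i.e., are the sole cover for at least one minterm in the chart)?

2

Round 0: 0000✓ 0010✓ 0100✓ 0101✓ 1001✓ 1010✓ 1011✓ 1100✓ 1110✓
Round 1: -010 -100 0-00 00-0 010- 1-10 10-1 101- 11-0
PIs = {-010, -100, 0-00, 00-0, 010-, 1-10, 10-1, 101-, 11-0}
Coverage chart:
  m0: 0-00,00-0
  m2: -010,00-0
  m4: -100,0-00,010-
  m5: 010- ←essential
  m9: 10-1 ←essential
  m10: -010,1-10,101-
  m12: -100,11-0
Essential: 010-, 10-1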